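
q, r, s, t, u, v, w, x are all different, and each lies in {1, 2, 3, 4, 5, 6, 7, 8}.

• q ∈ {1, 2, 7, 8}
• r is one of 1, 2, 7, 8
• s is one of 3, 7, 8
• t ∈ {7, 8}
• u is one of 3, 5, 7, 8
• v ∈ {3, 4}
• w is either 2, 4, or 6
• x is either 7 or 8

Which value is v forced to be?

4

The 8 variables draw from only 8 values {1, 2, 3, 4, 5, 6, 7, 8}, so each is used; only u can be 5, hence u = 5.
Among the 7 still-open variables, 6 fits only w (and all 7 values in {1, 2, 3, 4, 6, 7, 8} must be used), so w = 6.
The 6 still-open variables draw from only 6 values {1, 2, 3, 4, 7, 8}, so each is used; only v can be 4, hence v = 4.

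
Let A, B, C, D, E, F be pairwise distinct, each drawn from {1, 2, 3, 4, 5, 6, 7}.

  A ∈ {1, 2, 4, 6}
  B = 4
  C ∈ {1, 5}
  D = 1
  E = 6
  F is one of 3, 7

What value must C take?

5

B's domain is down to {4}, so B = 4. Eliminate 4 elsewhere: A.
D's domain is down to {1}, so D = 1. Remove 1 from A, C.
So C = 5.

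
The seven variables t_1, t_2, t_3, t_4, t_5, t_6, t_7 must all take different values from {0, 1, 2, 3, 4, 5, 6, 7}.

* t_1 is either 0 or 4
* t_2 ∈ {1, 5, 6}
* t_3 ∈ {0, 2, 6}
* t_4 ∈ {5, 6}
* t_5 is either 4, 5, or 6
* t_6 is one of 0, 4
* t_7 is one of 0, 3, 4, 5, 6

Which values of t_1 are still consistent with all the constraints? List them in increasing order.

0, 4

Among the 7 variables, 1 fits only t_2 (and all 7 values in {0, 1, 2, 3, 4, 5, 6} must be used), so t_2 = 1.
Among the 6 still-open variables, 2 fits only t_3 (and all 6 values in {0, 2, 3, 4, 5, 6} must be used), so t_3 = 2.
Among the 5 still-open variables, 3 fits only t_7 (and all 5 values in {0, 3, 4, 5, 6} must be used), so t_7 = 3.
t_1 and t_6 share exactly the 2 values {0, 4}; by pigeonhole those values go to them, so strike 0, 4 from t_5.
No further eliminations apply; t_1 can still be any of 0, 4.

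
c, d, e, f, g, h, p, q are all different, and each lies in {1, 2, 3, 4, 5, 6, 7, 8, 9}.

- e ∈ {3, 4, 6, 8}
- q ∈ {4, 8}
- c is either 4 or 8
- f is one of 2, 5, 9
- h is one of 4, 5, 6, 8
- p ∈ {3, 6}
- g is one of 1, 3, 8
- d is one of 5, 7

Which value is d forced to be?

c and q share exactly the 2 values {4, 8}; by pigeonhole those values go to them, so strike 4, 8 from e, g, h.
e and p between them cover only {3, 6} — a naked pair. Remove those values from g, h.
That leaves g = 1.
h's domain is down to {5}, so h = 5. Eliminate 5 elsewhere: d, f.
So d = 7.

7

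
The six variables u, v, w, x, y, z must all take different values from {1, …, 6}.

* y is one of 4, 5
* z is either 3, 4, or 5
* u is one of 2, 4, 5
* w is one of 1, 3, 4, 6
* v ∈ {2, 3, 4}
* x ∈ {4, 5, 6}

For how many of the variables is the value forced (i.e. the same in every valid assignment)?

2

The 6 variables together cover exactly {1, 2, 3, 4, 5, 6} — 6 values for 6 variables — and 1 appears only in w's list, so w = 1.
The 5 still-open variables together cover exactly {2, 3, 4, 5, 6} — 5 values for 5 variables — and 6 appears only in x's list, so x = 6.
Determined: w=1, x=6. The other variables each still have more than one consistent value. That makes 2.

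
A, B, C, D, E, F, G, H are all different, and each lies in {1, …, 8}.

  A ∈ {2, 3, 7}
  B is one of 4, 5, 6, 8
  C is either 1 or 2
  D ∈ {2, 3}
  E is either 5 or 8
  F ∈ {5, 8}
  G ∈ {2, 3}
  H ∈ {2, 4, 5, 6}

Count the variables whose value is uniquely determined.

The 8 variables draw from only 8 values {1, 2, 3, 4, 5, 6, 7, 8}, so each is used; only C can be 1, hence C = 1.
The 7 still-open variables together cover exactly {2, 3, 4, 5, 6, 7, 8} — 7 values for 7 variables — and 7 appears only in A's list, so A = 7.
D and G share exactly the 2 values {2, 3}; by pigeonhole those values go to them, so strike 2, 3 from H.
E and F share exactly the 2 values {5, 8}; by pigeonhole those values go to them, so strike 5, 8 from B, H.
Determined: A=7, C=1. The other variables each still have more than one consistent value. That makes 2.

2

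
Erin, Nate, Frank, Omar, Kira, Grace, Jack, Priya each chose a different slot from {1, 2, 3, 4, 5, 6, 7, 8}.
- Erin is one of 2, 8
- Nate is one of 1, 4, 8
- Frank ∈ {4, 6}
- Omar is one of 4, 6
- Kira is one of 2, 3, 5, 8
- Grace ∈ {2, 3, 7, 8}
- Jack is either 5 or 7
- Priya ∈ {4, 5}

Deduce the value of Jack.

The 8 variables draw from only 8 values {1, 2, 3, 4, 5, 6, 7, 8}, so each is used; only Nate can be 1, hence Nate = 1.
Frank and Omar share exactly the 2 values {4, 6}; by pigeonhole those values go to them, so strike 4, 6 from Priya.
Priya has just one choice, so Priya = 5. Strike 5 from Kira, Jack.
So Jack = 7.

7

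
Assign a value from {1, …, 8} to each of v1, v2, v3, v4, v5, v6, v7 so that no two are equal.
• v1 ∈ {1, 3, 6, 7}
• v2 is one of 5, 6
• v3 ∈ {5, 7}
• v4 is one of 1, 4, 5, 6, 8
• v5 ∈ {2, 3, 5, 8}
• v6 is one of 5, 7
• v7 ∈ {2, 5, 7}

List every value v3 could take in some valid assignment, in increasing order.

The 2 variables v3 and v6 are confined to {5, 7}, which locks those values in; drop them from v1, v2, v4, v5, v7.
v2 has just one choice, so v2 = 6. So v1, v4 can't be 6.
v7 has just one choice, so v7 = 2. Strike 2 from v5.
No further eliminations apply; v3 can still be any of 5, 7.

5, 7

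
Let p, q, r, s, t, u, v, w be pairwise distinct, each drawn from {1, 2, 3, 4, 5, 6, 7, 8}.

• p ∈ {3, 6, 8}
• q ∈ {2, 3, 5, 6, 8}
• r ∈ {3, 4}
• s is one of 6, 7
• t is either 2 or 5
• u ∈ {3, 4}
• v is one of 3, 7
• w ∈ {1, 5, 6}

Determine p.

The 8 variables together cover exactly {1, 2, 3, 4, 5, 6, 7, 8} — 8 values for 8 variables — and 1 appears only in w's list, so w = 1.
r and u share exactly the 2 values {3, 4}; by pigeonhole those values go to them, so strike 3, 4 from p, q, v.
That leaves v = 7. So s can't be 7.
s's domain is down to {6}, so s = 6. Strike 6 from p, q.
So p = 8.

8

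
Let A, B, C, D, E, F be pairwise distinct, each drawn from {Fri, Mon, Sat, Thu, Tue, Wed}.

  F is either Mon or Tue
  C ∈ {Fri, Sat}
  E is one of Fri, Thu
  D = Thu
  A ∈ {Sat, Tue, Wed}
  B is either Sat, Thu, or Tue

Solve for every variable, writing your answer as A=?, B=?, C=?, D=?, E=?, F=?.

D must be Thu (only option left). Eliminate Thu elsewhere: B, E.
E's domain is down to {Fri}, so E = Fri. Eliminate Fri elsewhere: C.
C has just one choice, so C = Sat. Strike Sat from A, B.
That leaves B = Tue. Remove Tue from A, F.
F has just one choice, so F = Mon.
That leaves A = Wed.

A=Wed, B=Tue, C=Sat, D=Thu, E=Fri, F=Mon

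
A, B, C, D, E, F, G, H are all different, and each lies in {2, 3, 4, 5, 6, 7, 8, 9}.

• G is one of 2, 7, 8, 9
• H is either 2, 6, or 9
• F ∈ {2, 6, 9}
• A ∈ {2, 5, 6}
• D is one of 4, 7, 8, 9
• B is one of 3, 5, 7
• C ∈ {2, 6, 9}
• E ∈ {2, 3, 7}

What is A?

Among the 8 variables, 4 fits only D (and all 8 values in {2, 3, 4, 5, 6, 7, 8, 9} must be used), so D = 4.
The 7 still-open variables together cover exactly {2, 3, 5, 6, 7, 8, 9} — 7 values for 7 variables — and 8 appears only in G's list, so G = 8.
C, F, H between them cover only {2, 6, 9} — a naked triple. Remove those values from A, E.
So A = 5.

5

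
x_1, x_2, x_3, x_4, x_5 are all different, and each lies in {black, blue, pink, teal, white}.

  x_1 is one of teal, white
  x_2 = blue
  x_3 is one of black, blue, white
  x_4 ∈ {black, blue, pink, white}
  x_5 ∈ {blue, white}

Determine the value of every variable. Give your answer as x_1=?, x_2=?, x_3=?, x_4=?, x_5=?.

x_2's domain is down to {blue}, so x_2 = blue. Strike blue from x_3, x_4, x_5.
x_5 has just one choice, so x_5 = white. So x_1, x_3, x_4 can't be white.
x_1 has just one choice, so x_1 = teal.
x_3's domain is down to {black}, so x_3 = black. Remove black from x_4.
x_4's domain is down to {pink}, so x_4 = pink.

x_1=teal, x_2=blue, x_3=black, x_4=pink, x_5=white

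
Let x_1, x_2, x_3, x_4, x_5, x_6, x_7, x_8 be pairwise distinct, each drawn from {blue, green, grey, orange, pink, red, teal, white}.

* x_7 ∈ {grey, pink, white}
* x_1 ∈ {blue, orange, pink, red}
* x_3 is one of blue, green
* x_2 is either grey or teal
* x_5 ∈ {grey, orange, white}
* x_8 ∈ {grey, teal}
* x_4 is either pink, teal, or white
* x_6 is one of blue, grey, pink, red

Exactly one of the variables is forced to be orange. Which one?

x_5

Among the 8 variables, green fits only x_3 (and all 8 values in {blue, green, grey, orange, pink, red, teal, white} must be used), so x_3 = green.
x_2 and x_8 share exactly the 2 values {grey, teal}; by pigeonhole those values go to them, so strike grey, teal from x_4, x_5, x_6, x_7.
The 2 variables x_4 and x_7 are confined to {pink, white}, which locks those values in; drop them from x_1, x_5, x_6.
So orange goes to x_5.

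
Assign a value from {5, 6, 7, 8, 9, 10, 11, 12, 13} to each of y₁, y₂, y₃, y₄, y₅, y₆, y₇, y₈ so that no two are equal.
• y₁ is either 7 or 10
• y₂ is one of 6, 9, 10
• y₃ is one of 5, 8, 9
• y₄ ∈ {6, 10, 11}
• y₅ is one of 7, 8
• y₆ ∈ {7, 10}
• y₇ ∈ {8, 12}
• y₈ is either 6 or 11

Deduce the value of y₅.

8

The 8 variables draw from only 8 values {5, 6, 7, 8, 9, 10, 11, 12}, so each is used; only y₃ can be 5, hence y₃ = 5.
Among the 7 still-open variables, 9 fits only y₂ (and all 7 values in {6, 7, 8, 9, 10, 11, 12} must be used), so y₂ = 9.
Among the 6 still-open variables, 12 fits only y₇ (and all 6 values in {6, 7, 8, 10, 11, 12} must be used), so y₇ = 12.
The 5 still-open variables together cover exactly {6, 7, 8, 10, 11} — 5 values for 5 variables — and 8 appears only in y₅'s list, so y₅ = 8.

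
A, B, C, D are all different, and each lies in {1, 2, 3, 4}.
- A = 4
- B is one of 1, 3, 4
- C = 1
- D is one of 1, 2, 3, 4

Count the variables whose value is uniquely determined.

4

A's domain is down to {4}, so A = 4. Remove 4 from B, D.
C must be 1 (only option left). Strike 1 from B, D.
B has just one choice, so B = 3. Eliminate 3 elsewhere: D.
That leaves D = 2.
Every variable is fixed: A=4, B=3, C=1, D=2. That makes 4.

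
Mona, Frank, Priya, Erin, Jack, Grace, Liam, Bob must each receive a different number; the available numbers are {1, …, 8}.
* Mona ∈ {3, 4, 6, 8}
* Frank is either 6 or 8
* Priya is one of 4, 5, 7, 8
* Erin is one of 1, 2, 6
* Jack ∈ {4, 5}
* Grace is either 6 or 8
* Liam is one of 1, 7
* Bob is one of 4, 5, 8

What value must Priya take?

7

Among the 8 variables, 2 fits only Erin (and all 8 values in {1, 2, 3, 4, 5, 6, 7, 8} must be used), so Erin = 2.
The 7 still-open variables draw from only 7 values {1, 3, 4, 5, 6, 7, 8}, so each is used; only Liam can be 1, hence Liam = 1.
The 6 still-open variables draw from only 6 values {3, 4, 5, 6, 7, 8}, so each is used; only Mona can be 3, hence Mona = 3.
Among the 5 still-open variables, 7 fits only Priya (and all 5 values in {4, 5, 6, 7, 8} must be used), so Priya = 7.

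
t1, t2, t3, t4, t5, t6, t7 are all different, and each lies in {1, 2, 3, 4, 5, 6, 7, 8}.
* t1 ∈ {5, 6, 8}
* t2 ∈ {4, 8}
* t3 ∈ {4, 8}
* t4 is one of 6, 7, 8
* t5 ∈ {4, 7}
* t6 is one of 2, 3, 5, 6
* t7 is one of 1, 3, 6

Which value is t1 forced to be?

5

The 2 variables t2 and t3 are confined to {4, 8}, which locks those values in; drop them from t1, t4, t5.
That leaves t5 = 7. Remove 7 from t4.
t4's domain is down to {6}, so t4 = 6. So t1, t6, t7 can't be 6.
So t1 = 5.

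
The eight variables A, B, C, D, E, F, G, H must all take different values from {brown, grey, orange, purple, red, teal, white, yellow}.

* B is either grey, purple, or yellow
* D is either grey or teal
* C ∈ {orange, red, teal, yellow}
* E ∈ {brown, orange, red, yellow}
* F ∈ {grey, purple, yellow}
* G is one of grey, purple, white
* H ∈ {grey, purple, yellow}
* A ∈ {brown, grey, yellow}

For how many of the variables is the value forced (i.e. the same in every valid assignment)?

3

Among the 8 variables, white fits only G (and all 8 values in {brown, grey, orange, purple, red, teal, white, yellow} must be used), so G = white.
B, F, H between them cover only {grey, purple, yellow} — a naked triple. Remove those values from A, C, D, E.
A's domain is down to {brown}, so A = brown. Strike brown from E.
D has just one choice, so D = teal. Eliminate teal elsewhere: C.
Determined: A=brown, D=teal, G=white. The other variables each still have more than one consistent value. That makes 3.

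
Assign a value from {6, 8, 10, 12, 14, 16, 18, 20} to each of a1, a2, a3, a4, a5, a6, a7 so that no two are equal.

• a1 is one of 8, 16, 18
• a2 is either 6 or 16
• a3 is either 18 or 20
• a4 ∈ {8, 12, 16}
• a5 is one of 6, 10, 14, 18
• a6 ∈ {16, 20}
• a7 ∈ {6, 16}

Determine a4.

a2 and a7 share exactly the 2 values {6, 16}; by pigeonhole those values go to them, so strike 6, 16 from a1, a4, a5, a6.
That leaves a6 = 20. So a3 can't be 20.
a3 has just one choice, so a3 = 18. So a1, a5 can't be 18.
That leaves a1 = 8. Strike 8 from a4.
So a4 = 12.

12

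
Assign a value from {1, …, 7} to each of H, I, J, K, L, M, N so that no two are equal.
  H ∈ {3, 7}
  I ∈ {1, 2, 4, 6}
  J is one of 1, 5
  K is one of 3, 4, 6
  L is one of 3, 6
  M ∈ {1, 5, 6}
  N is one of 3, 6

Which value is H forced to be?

7

The 7 variables together cover exactly {1, 2, 3, 4, 5, 6, 7} — 7 values for 7 variables — and 2 appears only in I's list, so I = 2.
The 6 still-open variables draw from only 6 values {1, 3, 4, 5, 6, 7}, so each is used; only K can be 4, hence K = 4.
The 5 still-open variables draw from only 5 values {1, 3, 5, 6, 7}, so each is used; only H can be 7, hence H = 7.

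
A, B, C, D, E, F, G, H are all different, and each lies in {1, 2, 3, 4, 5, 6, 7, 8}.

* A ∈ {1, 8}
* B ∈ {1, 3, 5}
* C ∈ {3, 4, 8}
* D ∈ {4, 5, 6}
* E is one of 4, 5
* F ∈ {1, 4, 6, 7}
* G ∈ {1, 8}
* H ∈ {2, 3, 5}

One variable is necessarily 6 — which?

D

The 8 variables draw from only 8 values {1, 2, 3, 4, 5, 6, 7, 8}, so each is used; only H can be 2, hence H = 2.
The 7 still-open variables together cover exactly {1, 3, 4, 5, 6, 7, 8} — 7 values for 7 variables — and 7 appears only in F's list, so F = 7.
The 6 still-open variables together cover exactly {1, 3, 4, 5, 6, 8} — 6 values for 6 variables — and 6 appears only in D's list, so D = 6.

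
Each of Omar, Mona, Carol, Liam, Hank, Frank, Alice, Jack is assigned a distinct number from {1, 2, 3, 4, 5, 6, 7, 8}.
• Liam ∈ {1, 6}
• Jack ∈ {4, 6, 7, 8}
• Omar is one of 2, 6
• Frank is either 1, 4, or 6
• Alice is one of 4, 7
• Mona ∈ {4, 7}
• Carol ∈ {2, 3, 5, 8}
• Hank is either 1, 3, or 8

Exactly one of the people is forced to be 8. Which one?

Jack

The 8 variables together cover exactly {1, 2, 3, 4, 5, 6, 7, 8} — 8 values for 8 variables — and 5 appears only in Carol's list, so Carol = 5.
Among the 7 still-open variables, 2 fits only Omar (and all 7 values in {1, 2, 3, 4, 6, 7, 8} must be used), so Omar = 2.
The 6 still-open variables together cover exactly {1, 3, 4, 6, 7, 8} — 6 values for 6 variables — and 3 appears only in Hank's list, so Hank = 3.
The 5 still-open variables together cover exactly {1, 4, 6, 7, 8} — 5 values for 5 variables — and 8 appears only in Jack's list, so Jack = 8.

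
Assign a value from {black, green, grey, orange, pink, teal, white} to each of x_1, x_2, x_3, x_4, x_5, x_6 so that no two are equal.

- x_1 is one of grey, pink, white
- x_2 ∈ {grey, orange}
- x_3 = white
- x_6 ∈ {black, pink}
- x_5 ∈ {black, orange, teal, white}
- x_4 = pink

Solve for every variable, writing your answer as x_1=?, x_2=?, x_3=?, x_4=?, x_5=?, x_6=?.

x_1=grey, x_2=orange, x_3=white, x_4=pink, x_5=teal, x_6=black

x_3's domain is down to {white}, so x_3 = white. Remove white from x_1, x_5.
That leaves x_4 = pink. Strike pink from x_1, x_6.
x_6 must be black (only option left). Remove black from x_5.
x_1 has just one choice, so x_1 = grey. So x_2 can't be grey.
x_2's domain is down to {orange}, so x_2 = orange. Strike orange from x_5.
x_5's domain is down to {teal}, so x_5 = teal.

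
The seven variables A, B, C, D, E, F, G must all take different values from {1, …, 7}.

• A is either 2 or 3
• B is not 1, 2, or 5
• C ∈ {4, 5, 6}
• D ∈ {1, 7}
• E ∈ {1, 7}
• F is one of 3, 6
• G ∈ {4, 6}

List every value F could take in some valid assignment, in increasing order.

3, 6

Among the 7 variables, 2 fits only A (and all 7 values in {1, 2, 3, 4, 5, 6, 7} must be used), so A = 2.
Among the 6 still-open variables, 5 fits only C (and all 6 values in {1, 3, 4, 5, 6, 7} must be used), so C = 5.
The 2 variables D and E are confined to {1, 7}, which locks those values in; drop them from B.
No further eliminations apply; F can still be any of 3, 6.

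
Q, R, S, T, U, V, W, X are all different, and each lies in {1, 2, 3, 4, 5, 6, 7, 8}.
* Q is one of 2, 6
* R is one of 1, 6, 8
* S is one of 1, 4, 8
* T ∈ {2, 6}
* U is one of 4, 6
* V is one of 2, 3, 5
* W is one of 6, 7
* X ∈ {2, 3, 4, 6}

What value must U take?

4

The 8 variables draw from only 8 values {1, 2, 3, 4, 5, 6, 7, 8}, so each is used; only V can be 5, hence V = 5.
Among the 7 still-open variables, 3 fits only X (and all 7 values in {1, 2, 3, 4, 6, 7, 8} must be used), so X = 3.
Among the 6 still-open variables, 7 fits only W (and all 6 values in {1, 2, 4, 6, 7, 8} must be used), so W = 7.
The 2 variables Q and T are confined to {2, 6}, which locks those values in; drop them from R, U.
So U = 4.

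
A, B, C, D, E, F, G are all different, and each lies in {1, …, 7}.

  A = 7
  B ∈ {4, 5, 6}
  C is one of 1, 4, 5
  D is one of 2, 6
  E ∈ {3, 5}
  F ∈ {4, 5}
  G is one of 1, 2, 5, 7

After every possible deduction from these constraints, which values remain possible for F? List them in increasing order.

A's domain is down to {7}, so A = 7. Remove 7 from G.
Among the 6 still-open variables, 3 fits only E (and all 6 values in {1, 2, 3, 4, 5, 6} must be used), so E = 3.
No further eliminations apply; F can still be any of 4, 5.

4, 5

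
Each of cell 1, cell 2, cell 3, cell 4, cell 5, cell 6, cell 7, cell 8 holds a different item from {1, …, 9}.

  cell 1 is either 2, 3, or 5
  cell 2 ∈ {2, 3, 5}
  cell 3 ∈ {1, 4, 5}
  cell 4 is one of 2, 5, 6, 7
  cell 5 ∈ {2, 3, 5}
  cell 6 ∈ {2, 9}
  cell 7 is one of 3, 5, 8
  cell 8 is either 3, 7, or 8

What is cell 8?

cell 1, cell 2, cell 5 between them cover only {2, 3, 5} — a naked triple. Remove those values from cell 3, cell 4, cell 6, cell 7, cell 8.
cell 6's domain is down to {9}, so cell 6 = 9.
cell 7's domain is down to {8}, so cell 7 = 8. Eliminate 8 elsewhere: cell 8.
So cell 8 = 7.

7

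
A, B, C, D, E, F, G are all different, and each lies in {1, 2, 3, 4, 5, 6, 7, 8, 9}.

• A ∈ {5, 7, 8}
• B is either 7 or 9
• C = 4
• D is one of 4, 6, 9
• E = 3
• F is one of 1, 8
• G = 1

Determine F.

C's domain is down to {4}, so C = 4. Strike 4 from D.
E must be 3 (only option left).
G has just one choice, so G = 1. Eliminate 1 elsewhere: F.
So F = 8.

8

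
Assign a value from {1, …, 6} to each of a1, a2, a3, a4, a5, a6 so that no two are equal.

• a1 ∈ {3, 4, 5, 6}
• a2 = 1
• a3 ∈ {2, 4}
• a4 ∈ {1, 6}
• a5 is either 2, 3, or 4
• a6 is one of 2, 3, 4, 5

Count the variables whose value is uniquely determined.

a2's domain is down to {1}, so a2 = 1. Strike 1 from a4.
a4 must be 6 (only option left). Eliminate 6 elsewhere: a1.
Determined: a2=1, a4=6. The other variables each still have more than one consistent value. That makes 2.

2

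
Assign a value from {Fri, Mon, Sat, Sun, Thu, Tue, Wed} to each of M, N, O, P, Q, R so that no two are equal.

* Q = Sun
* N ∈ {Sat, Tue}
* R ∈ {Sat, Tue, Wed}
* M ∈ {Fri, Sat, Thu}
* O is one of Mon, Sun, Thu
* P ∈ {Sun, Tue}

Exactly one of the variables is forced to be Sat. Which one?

Q must be Sun (only option left). Remove Sun from O, P.
P's domain is down to {Tue}, so P = Tue. Remove Tue from N, R.
So Sat goes to N.

N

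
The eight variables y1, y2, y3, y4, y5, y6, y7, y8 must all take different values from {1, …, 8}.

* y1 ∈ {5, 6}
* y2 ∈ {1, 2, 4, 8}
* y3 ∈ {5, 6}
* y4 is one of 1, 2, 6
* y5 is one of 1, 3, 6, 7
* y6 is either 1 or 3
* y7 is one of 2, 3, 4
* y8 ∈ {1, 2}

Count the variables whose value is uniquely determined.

4

The 8 variables together cover exactly {1, 2, 3, 4, 5, 6, 7, 8} — 8 values for 8 variables — and 7 appears only in y5's list, so y5 = 7.
The 7 still-open variables draw from only 7 values {1, 2, 3, 4, 5, 6, 8}, so each is used; only y2 can be 8, hence y2 = 8.
The 6 still-open variables draw from only 6 values {1, 2, 3, 4, 5, 6}, so each is used; only y7 can be 4, hence y7 = 4.
Among the 5 still-open variables, 3 fits only y6 (and all 5 values in {1, 2, 3, 5, 6} must be used), so y6 = 3.
y1 and y3 between them cover only {5, 6} — a naked pair. Remove those values from y4.
Determined: y2=8, y5=7, y6=3, y7=4. The other variables each still have more than one consistent value. That makes 4.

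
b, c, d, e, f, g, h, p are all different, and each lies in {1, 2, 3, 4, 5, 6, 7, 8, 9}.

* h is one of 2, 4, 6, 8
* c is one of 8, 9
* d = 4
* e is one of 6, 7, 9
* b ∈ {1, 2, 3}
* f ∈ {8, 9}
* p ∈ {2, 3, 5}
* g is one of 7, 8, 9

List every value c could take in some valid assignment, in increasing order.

d must be 4 (only option left). So h can't be 4.
c and f between them cover only {8, 9} — a naked pair. Remove those values from e, g, h.
g's domain is down to {7}, so g = 7. So e can't be 7.
e has just one choice, so e = 6. Remove 6 from h.
That leaves h = 2. Eliminate 2 elsewhere: b, p.
No further eliminations apply; c can still be any of 8, 9.

8, 9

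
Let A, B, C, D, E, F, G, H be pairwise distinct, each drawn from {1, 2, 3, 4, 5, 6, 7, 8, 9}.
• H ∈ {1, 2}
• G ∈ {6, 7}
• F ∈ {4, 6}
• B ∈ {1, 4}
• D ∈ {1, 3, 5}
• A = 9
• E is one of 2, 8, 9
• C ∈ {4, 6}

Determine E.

A must be 9 (only option left). Eliminate 9 elsewhere: E.
The 2 variables C and F are confined to {4, 6}, which locks those values in; drop them from B, G.
B must be 1 (only option left). So D, H can't be 1.
That leaves G = 7.
H has just one choice, so H = 2. Remove 2 from E.
So E = 8.

8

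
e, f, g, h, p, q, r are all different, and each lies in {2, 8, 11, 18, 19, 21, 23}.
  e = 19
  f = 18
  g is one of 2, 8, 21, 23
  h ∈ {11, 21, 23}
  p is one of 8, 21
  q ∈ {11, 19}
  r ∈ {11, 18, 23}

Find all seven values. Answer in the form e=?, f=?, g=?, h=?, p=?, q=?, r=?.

e=19, f=18, g=2, h=21, p=8, q=11, r=23

e must be 19 (only option left). Remove 19 from q.
That leaves f = 18. Strike 18 from r.
That leaves q = 11. Strike 11 from h, r.
r's domain is down to {23}, so r = 23. So g, h can't be 23.
h's domain is down to {21}, so h = 21. Remove 21 from g, p.
p's domain is down to {8}, so p = 8. Remove 8 from g.
g must be 2 (only option left).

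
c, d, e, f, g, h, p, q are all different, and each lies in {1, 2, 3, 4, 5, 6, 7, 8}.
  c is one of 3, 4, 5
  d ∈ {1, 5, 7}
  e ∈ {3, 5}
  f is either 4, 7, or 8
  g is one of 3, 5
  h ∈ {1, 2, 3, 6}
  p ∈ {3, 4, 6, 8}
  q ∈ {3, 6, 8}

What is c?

The 8 variables draw from only 8 values {1, 2, 3, 4, 5, 6, 7, 8}, so each is used; only h can be 2, hence h = 2.
The 7 still-open variables draw from only 7 values {1, 3, 4, 5, 6, 7, 8}, so each is used; only d can be 1, hence d = 1.
The 6 still-open variables draw from only 6 values {3, 4, 5, 6, 7, 8}, so each is used; only f can be 7, hence f = 7.
e and g share exactly the 2 values {3, 5}; by pigeonhole those values go to them, so strike 3, 5 from c, p, q.
So c = 4.

4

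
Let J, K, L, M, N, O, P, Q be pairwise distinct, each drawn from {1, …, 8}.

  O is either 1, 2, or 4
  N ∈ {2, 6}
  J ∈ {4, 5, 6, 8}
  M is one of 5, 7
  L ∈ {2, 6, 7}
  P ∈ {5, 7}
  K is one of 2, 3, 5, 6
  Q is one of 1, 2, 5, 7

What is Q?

1

The 8 variables draw from only 8 values {1, 2, 3, 4, 5, 6, 7, 8}, so each is used; only K can be 3, hence K = 3.
Among the 7 still-open variables, 8 fits only J (and all 7 values in {1, 2, 4, 5, 6, 7, 8} must be used), so J = 8.
The 6 still-open variables draw from only 6 values {1, 2, 4, 5, 6, 7}, so each is used; only O can be 4, hence O = 4.
The 5 still-open variables draw from only 5 values {1, 2, 5, 6, 7}, so each is used; only Q can be 1, hence Q = 1.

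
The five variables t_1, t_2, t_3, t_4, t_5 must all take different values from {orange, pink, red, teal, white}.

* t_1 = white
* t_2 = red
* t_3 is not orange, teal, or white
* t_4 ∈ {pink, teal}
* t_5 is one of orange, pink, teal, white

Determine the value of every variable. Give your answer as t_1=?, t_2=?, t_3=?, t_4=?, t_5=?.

t_1=white, t_2=red, t_3=pink, t_4=teal, t_5=orange

t_1 must be white (only option left). Remove white from t_5.
t_2 has just one choice, so t_2 = red. Eliminate red elsewhere: t_3.
t_3 has just one choice, so t_3 = pink. So t_4, t_5 can't be pink.
That leaves t_4 = teal. Strike teal from t_5.
t_5 has just one choice, so t_5 = orange.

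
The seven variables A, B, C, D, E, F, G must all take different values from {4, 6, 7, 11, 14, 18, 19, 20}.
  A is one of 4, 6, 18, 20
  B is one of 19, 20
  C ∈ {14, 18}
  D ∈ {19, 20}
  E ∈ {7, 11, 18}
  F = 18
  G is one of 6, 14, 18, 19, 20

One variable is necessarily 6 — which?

F has just one choice, so F = 18. Strike 18 from A, C, E, G.
C must be 14 (only option left). So G can't be 14.
The 2 variables B and D are confined to {19, 20}, which locks those values in; drop them from A, G.
So 6 goes to G.

G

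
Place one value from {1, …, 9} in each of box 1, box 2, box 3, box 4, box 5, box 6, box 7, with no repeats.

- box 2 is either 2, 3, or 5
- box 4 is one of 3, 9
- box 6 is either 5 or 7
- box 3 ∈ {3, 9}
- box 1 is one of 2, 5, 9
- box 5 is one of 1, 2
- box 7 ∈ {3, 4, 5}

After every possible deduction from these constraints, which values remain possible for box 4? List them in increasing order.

3, 9

The 7 variables draw from only 7 values {1, 2, 3, 4, 5, 7, 9}, so each is used; only box 5 can be 1, hence box 5 = 1.
The 6 still-open variables together cover exactly {2, 3, 4, 5, 7, 9} — 6 values for 6 variables — and 4 appears only in box 7's list, so box 7 = 4.
The 5 still-open variables draw from only 5 values {2, 3, 5, 7, 9}, so each is used; only box 6 can be 7, hence box 6 = 7.
box 3 and box 4 between them cover only {3, 9} — a naked pair. Remove those values from box 1, box 2.
No further eliminations apply; box 4 can still be any of 3, 9.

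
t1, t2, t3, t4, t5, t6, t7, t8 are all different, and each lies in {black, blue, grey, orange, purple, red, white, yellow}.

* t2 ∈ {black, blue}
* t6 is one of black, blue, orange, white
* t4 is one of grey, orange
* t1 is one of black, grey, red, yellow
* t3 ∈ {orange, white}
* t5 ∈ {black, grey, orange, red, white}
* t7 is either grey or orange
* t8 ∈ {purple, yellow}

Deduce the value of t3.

white

Among the 8 variables, purple fits only t8 (and all 8 values in {black, blue, grey, orange, purple, red, white, yellow} must be used), so t8 = purple.
The 7 still-open variables together cover exactly {black, blue, grey, orange, red, white, yellow} — 7 values for 7 variables — and yellow appears only in t1's list, so t1 = yellow.
Among the 6 still-open variables, red fits only t5 (and all 6 values in {black, blue, grey, orange, red, white} must be used), so t5 = red.
t4 and t7 share exactly the 2 values {grey, orange}; by pigeonhole those values go to them, so strike grey, orange from t3, t6.
So t3 = white.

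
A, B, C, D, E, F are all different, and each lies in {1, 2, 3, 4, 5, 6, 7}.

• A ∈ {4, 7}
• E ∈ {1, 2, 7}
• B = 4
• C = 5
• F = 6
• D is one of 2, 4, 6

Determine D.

2

B must be 4 (only option left). Strike 4 from A, D.
C's domain is down to {5}, so C = 5.
F's domain is down to {6}, so F = 6. Remove 6 from D.
So D = 2.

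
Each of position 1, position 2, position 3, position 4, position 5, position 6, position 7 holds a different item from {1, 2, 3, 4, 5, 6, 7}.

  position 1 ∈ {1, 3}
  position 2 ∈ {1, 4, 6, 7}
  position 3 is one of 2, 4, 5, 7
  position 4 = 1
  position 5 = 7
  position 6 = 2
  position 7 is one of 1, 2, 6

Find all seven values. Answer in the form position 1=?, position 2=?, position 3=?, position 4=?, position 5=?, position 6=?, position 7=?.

position 4's domain is down to {1}, so position 4 = 1. Remove 1 from position 1, position 2, position 7.
That leaves position 5 = 7. Remove 7 from position 2, position 3.
position 6's domain is down to {2}, so position 6 = 2. Remove 2 from position 3, position 7.
position 7's domain is down to {6}, so position 7 = 6. Eliminate 6 elsewhere: position 2.
position 1 must be 3 (only option left).
position 2's domain is down to {4}, so position 2 = 4. Remove 4 from position 3.
position 3's domain is down to {5}, so position 3 = 5.

position 1=3, position 2=4, position 3=5, position 4=1, position 5=7, position 6=2, position 7=6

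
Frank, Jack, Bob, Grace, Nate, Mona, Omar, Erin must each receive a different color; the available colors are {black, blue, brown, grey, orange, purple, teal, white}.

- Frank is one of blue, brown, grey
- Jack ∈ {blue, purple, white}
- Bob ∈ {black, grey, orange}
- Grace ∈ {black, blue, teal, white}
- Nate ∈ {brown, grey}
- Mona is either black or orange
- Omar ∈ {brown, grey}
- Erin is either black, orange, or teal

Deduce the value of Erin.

The 8 variables draw from only 8 values {black, blue, brown, grey, orange, purple, teal, white}, so each is used; only Jack can be purple, hence Jack = purple.
The 7 still-open variables draw from only 7 values {black, blue, brown, grey, orange, teal, white}, so each is used; only Grace can be white, hence Grace = white.
The 6 still-open variables draw from only 6 values {black, blue, brown, grey, orange, teal}, so each is used; only Frank can be blue, hence Frank = blue.
Among the 5 still-open variables, teal fits only Erin (and all 5 values in {black, brown, grey, orange, teal} must be used), so Erin = teal.

teal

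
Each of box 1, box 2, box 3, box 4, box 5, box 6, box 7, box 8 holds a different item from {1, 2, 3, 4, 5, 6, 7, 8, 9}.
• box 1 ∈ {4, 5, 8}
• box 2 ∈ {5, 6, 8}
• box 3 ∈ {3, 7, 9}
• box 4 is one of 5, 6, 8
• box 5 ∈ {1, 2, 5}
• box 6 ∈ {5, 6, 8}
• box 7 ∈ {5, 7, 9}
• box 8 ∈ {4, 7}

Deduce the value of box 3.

box 2, box 4, box 6 between them cover only {5, 6, 8} — a naked triple. Remove those values from box 1, box 5, box 7.
That leaves box 1 = 4. Strike 4 from box 8.
box 8 must be 7 (only option left). Remove 7 from box 3, box 7.
box 7 must be 9 (only option left). So box 3 can't be 9.
So box 3 = 3.

3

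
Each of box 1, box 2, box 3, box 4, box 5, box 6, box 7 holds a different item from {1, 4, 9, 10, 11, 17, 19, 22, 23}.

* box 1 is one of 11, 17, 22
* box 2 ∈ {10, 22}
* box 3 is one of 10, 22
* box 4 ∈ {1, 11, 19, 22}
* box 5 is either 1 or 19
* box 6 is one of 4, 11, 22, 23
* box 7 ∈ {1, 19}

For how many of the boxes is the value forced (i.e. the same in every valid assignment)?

2

The 2 variables box 2 and box 3 are confined to {10, 22}, which locks those values in; drop them from box 1, box 4, box 6.
The 2 variables box 5 and box 7 are confined to {1, 19}, which locks those values in; drop them from box 4.
box 4 must be 11 (only option left). So box 1, box 6 can't be 11.
box 1 has just one choice, so box 1 = 17.
Determined: box 1=17, box 4=11. The other boxes each still have more than one consistent value. That makes 2.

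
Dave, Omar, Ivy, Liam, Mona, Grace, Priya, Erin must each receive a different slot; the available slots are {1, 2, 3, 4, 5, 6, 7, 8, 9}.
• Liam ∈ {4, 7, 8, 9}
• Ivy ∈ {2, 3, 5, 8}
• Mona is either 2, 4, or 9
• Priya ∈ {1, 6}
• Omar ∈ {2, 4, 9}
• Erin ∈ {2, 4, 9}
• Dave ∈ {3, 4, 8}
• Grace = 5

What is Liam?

7

Grace's domain is down to {5}, so Grace = 5. Strike 5 from Ivy.
The 3 variables Omar, Mona, Erin are confined to {2, 4, 9}, which locks those values in; drop them from Dave, Ivy, Liam.
The 2 variables Dave and Ivy are confined to {3, 8}, which locks those values in; drop them from Liam.
So Liam = 7.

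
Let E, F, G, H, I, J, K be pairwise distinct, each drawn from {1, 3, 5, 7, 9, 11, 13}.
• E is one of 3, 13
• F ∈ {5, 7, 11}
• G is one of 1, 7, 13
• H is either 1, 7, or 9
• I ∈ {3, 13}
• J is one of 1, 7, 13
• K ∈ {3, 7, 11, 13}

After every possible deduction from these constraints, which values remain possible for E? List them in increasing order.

3, 13

The 7 variables together cover exactly {1, 3, 5, 7, 9, 11, 13} — 7 values for 7 variables — and 5 appears only in F's list, so F = 5.
Among the 6 still-open variables, 9 fits only H (and all 6 values in {1, 3, 7, 9, 11, 13} must be used), so H = 9.
The 5 still-open variables draw from only 5 values {1, 3, 7, 11, 13}, so each is used; only K can be 11, hence K = 11.
E and I share exactly the 2 values {3, 13}; by pigeonhole those values go to them, so strike 3, 13 from G, J.
No further eliminations apply; E can still be any of 3, 13.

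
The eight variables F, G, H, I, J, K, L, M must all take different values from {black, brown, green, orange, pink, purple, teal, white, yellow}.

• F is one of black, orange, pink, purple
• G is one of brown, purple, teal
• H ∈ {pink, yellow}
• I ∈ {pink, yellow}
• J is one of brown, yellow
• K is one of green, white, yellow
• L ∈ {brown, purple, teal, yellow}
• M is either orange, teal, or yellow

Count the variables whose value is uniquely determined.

H and I between them cover only {pink, yellow} — a naked pair. Remove those values from F, J, K, L, M.
J has just one choice, so J = brown. Eliminate brown elsewhere: G, L.
G and L share exactly the 2 values {purple, teal}; by pigeonhole those values go to them, so strike purple, teal from F, M.
M's domain is down to {orange}, so M = orange. Remove orange from F.
F has just one choice, so F = black.
Determined: F=black, J=brown, M=orange. The other variables each still have more than one consistent value. That makes 3.

3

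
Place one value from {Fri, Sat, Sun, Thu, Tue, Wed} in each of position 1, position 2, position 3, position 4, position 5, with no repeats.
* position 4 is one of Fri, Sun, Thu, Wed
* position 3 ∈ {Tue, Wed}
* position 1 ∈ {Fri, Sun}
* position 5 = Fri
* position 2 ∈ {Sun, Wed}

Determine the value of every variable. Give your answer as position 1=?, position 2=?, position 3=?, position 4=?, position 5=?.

position 5's domain is down to {Fri}, so position 5 = Fri. Eliminate Fri elsewhere: position 1, position 4.
That leaves position 1 = Sun. So position 2, position 4 can't be Sun.
position 2 must be Wed (only option left). So position 3, position 4 can't be Wed.
position 3 must be Tue (only option left).
That leaves position 4 = Thu.

position 1=Sun, position 2=Wed, position 3=Tue, position 4=Thu, position 5=Fri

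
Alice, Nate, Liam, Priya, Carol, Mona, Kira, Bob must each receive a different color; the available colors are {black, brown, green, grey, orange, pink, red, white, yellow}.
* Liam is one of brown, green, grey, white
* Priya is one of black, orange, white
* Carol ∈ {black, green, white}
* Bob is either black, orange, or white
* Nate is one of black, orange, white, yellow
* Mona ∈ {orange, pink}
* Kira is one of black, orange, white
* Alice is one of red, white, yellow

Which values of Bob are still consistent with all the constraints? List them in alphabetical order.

The 3 variables Priya, Kira, Bob are confined to {black, orange, white}, which locks those values in; drop them from Alice, Nate, Liam, Carol, Mona.
That leaves Nate = yellow. Eliminate yellow elsewhere: Alice.
Carol's domain is down to {green}, so Carol = green. So Liam can't be green.
That leaves Mona = pink.
That leaves Alice = red.
No further eliminations apply; Bob can still be any of black, orange, white.

black, orange, white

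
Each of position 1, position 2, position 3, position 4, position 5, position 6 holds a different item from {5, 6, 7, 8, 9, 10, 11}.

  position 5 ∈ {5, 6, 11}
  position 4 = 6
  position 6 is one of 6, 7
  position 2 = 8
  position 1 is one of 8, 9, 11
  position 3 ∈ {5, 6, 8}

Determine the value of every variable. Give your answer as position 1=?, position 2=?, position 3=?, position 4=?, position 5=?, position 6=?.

position 1=9, position 2=8, position 3=5, position 4=6, position 5=11, position 6=7

position 2 must be 8 (only option left). Strike 8 from position 1, position 3.
position 4 must be 6 (only option left). Strike 6 from position 3, position 5, position 6.
position 6 has just one choice, so position 6 = 7.
position 3 must be 5 (only option left). Remove 5 from position 5.
position 5's domain is down to {11}, so position 5 = 11. So position 1 can't be 11.
position 1's domain is down to {9}, so position 1 = 9.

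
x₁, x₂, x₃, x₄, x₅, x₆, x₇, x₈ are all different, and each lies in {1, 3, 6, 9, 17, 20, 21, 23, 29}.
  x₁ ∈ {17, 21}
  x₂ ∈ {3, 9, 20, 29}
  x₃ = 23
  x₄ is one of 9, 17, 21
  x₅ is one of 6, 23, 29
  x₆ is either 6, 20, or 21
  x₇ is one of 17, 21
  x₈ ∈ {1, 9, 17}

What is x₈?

1

x₃ has just one choice, so x₃ = 23. Eliminate 23 elsewhere: x₅.
x₁ and x₇ share exactly the 2 values {17, 21}; by pigeonhole those values go to them, so strike 17, 21 from x₄, x₆, x₈.
That leaves x₄ = 9. Eliminate 9 elsewhere: x₂, x₈.
So x₈ = 1.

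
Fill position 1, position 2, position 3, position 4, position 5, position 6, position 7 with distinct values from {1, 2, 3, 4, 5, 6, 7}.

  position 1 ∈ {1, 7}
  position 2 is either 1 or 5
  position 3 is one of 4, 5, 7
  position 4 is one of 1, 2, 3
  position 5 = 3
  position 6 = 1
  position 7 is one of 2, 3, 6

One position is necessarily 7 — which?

position 5's domain is down to {3}, so position 5 = 3. So position 4, position 7 can't be 3.
That leaves position 6 = 1. Strike 1 from position 1, position 2, position 4.
So 7 goes to position 1.

position 1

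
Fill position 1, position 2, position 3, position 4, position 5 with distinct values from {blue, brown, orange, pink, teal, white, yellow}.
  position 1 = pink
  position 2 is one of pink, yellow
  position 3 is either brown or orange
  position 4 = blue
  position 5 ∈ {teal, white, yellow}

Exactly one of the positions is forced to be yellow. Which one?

position 2

position 1 must be pink (only option left). Remove pink from position 2.
So yellow goes to position 2.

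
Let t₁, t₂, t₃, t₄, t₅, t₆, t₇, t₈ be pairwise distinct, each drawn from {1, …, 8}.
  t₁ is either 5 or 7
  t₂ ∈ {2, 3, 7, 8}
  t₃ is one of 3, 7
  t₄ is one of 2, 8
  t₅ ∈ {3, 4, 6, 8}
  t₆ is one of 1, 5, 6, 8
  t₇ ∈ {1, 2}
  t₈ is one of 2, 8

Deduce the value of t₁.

5

The 8 variables draw from only 8 values {1, 2, 3, 4, 5, 6, 7, 8}, so each is used; only t₅ can be 4, hence t₅ = 4.
The 7 still-open variables draw from only 7 values {1, 2, 3, 5, 6, 7, 8}, so each is used; only t₆ can be 6, hence t₆ = 6.
Among the 6 still-open variables, 1 fits only t₇ (and all 6 values in {1, 2, 3, 5, 7, 8} must be used), so t₇ = 1.
Among the 5 still-open variables, 5 fits only t₁ (and all 5 values in {2, 3, 5, 7, 8} must be used), so t₁ = 5.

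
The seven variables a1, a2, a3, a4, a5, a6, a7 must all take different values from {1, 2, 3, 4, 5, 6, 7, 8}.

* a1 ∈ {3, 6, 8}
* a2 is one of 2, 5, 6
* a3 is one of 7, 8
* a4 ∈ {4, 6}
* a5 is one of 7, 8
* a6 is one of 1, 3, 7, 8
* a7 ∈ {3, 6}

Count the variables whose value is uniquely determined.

2

a3 and a5 between them cover only {7, 8} — a naked pair. Remove those values from a1, a6.
a1 and a7 between them cover only {3, 6} — a naked pair. Remove those values from a2, a4, a6.
a4 must be 4 (only option left).
a6 has just one choice, so a6 = 1.
Determined: a4=4, a6=1. The other variables each still have more than one consistent value. That makes 2.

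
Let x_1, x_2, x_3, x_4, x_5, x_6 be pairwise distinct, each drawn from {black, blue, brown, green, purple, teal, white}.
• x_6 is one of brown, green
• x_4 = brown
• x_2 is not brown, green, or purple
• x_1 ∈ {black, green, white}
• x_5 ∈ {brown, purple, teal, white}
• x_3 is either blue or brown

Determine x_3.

blue

x_4 has just one choice, so x_4 = brown. Eliminate brown elsewhere: x_3, x_5, x_6.
So x_3 = blue.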